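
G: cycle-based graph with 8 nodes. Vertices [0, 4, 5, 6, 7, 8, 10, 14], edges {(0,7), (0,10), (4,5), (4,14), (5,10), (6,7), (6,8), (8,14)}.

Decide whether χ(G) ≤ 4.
Yes, G is 4-colorable

A valid 4-coloring: color 1: [0, 5, 6, 14]; color 2: [4, 7, 8, 10].
(χ(G) = 2 ≤ 4.)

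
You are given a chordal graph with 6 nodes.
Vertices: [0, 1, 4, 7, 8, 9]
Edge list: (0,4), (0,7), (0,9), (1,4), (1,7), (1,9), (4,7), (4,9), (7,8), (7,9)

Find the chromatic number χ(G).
Clique number ω(G) = 4 (lower bound: χ ≥ ω).
The clique on [0, 4, 7, 9] has size 4, forcing χ ≥ 4, and the coloring below uses 4 colors, so χ(G) = 4.
A valid 4-coloring: color 1: [7]; color 2: [8, 9]; color 3: [4]; color 4: [0, 1].

χ(G) = 4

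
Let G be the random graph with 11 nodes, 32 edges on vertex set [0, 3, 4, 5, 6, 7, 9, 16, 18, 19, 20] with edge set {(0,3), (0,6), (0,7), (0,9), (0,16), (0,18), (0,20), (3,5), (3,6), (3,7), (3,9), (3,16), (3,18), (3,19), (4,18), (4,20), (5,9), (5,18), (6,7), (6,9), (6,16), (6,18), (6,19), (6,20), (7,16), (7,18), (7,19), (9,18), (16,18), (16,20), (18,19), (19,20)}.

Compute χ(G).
χ(G) = 6

Clique number ω(G) = 6 (lower bound: χ ≥ ω).
The clique on [0, 3, 6, 7, 16, 18] has size 6, forcing χ ≥ 6, and the coloring below uses 6 colors, so χ(G) = 6.
A valid 6-coloring: color 1: [18, 20]; color 2: [4, 5, 6]; color 3: [3]; color 4: [0, 19]; color 5: [7, 9]; color 6: [16].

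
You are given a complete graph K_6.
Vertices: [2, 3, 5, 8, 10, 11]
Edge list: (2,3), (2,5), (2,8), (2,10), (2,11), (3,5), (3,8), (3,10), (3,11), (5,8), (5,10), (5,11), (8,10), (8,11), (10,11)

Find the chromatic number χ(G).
χ(G) = 6

Clique number ω(G) = 6 (lower bound: χ ≥ ω).
The clique on [2, 3, 5, 8, 10, 11] has size 6, forcing χ ≥ 6, and the coloring below uses 6 colors, so χ(G) = 6.
A valid 6-coloring: color 1: [5]; color 2: [10]; color 3: [11]; color 4: [2]; color 5: [8]; color 6: [3].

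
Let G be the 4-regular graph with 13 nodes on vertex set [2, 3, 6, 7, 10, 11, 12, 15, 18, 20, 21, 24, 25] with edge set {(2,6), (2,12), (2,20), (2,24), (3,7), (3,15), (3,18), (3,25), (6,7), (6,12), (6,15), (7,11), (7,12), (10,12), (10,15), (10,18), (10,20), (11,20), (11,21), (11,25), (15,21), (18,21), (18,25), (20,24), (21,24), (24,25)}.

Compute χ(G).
χ(G) = 3

Clique number ω(G) = 3 (lower bound: χ ≥ ω).
The clique on [2, 20, 24] has size 3, forcing χ ≥ 3, and the coloring below uses 3 colors, so χ(G) = 3.
A valid 3-coloring: color 1: [12, 20, 21, 25]; color 2: [2, 7, 15, 18]; color 3: [3, 6, 10, 11, 24].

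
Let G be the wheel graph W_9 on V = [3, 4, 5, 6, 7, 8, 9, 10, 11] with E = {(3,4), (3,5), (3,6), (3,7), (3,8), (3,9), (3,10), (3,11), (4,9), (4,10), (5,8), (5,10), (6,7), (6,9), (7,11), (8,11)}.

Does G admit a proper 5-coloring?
A valid 5-coloring: color 1: [3]; color 2: [4, 5, 6, 11]; color 3: [7, 8, 9, 10].
(χ(G) = 3 ≤ 5.)

Yes, G is 5-colorable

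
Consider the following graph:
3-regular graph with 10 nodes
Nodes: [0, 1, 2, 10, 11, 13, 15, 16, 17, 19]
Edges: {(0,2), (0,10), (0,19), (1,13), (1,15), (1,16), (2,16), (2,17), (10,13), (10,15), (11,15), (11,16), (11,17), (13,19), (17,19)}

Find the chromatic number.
χ(G) = 2

Clique number ω(G) = 2 (lower bound: χ ≥ ω).
The graph is bipartite (no odd cycle), so 2 colors suffice: χ(G) = 2.
A valid 2-coloring: color 1: [1, 2, 10, 11, 19]; color 2: [0, 13, 15, 16, 17].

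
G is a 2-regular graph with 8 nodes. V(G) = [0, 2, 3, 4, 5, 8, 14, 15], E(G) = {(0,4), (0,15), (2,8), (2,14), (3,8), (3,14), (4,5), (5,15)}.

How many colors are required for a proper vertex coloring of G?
χ(G) = 2

Clique number ω(G) = 2 (lower bound: χ ≥ ω).
The graph is bipartite (no odd cycle), so 2 colors suffice: χ(G) = 2.
A valid 2-coloring: color 1: [4, 8, 14, 15]; color 2: [0, 2, 3, 5].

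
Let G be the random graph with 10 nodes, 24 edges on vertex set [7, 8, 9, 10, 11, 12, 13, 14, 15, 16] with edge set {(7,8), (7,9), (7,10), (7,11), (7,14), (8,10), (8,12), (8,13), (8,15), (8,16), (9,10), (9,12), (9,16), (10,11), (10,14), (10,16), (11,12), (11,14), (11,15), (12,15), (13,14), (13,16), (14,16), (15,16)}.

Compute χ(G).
Clique number ω(G) = 4 (lower bound: χ ≥ ω).
The clique on [7, 10, 11, 14] has size 4, forcing χ ≥ 4, and the coloring below uses 4 colors, so χ(G) = 4.
A valid 4-coloring: color 1: [7, 12, 16]; color 2: [10, 13, 15]; color 3: [8, 9, 11]; color 4: [14].

χ(G) = 4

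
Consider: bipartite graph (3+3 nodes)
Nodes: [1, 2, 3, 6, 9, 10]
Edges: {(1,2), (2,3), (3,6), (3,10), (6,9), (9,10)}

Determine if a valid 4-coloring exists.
A valid 4-coloring: color 1: [1, 3, 9]; color 2: [2, 6, 10].
(χ(G) = 2 ≤ 4.)

Yes, G is 4-colorable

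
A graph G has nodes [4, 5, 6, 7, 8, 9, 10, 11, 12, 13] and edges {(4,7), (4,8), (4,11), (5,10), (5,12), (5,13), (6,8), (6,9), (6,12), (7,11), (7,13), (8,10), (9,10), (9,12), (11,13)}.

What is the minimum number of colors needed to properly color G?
Clique number ω(G) = 3 (lower bound: χ ≥ ω).
The clique on [4, 7, 11] has size 3, forcing χ ≥ 3, and the coloring below uses 3 colors, so χ(G) = 3.
A valid 3-coloring: color 1: [5, 8, 9, 11]; color 2: [4, 10, 12, 13]; color 3: [6, 7].

χ(G) = 3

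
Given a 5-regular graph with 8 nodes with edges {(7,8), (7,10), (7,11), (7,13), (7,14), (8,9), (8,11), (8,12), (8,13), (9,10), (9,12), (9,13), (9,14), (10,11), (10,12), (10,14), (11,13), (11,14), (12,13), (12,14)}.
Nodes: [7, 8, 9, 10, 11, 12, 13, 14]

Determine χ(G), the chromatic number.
Clique number ω(G) = 4 (lower bound: χ ≥ ω).
The clique on [8, 9, 12, 13] has size 4, forcing χ ≥ 4, and the coloring below uses 4 colors, so χ(G) = 4.
A valid 4-coloring: color 1: [8, 10]; color 2: [7, 12]; color 3: [13, 14]; color 4: [9, 11].

χ(G) = 4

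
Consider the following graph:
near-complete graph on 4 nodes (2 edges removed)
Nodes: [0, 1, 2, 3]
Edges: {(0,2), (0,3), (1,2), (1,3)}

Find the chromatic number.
Clique number ω(G) = 2 (lower bound: χ ≥ ω).
The graph is bipartite (no odd cycle), so 2 colors suffice: χ(G) = 2.
A valid 2-coloring: color 1: [0, 1]; color 2: [2, 3].

χ(G) = 2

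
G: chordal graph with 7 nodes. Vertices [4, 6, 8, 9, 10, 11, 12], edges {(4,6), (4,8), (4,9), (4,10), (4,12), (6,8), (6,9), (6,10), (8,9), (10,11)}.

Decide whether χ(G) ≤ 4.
A valid 4-coloring: color 1: [4, 11]; color 2: [6, 12]; color 3: [9, 10]; color 4: [8].
(χ(G) = 4 ≤ 4.)

Yes, G is 4-colorable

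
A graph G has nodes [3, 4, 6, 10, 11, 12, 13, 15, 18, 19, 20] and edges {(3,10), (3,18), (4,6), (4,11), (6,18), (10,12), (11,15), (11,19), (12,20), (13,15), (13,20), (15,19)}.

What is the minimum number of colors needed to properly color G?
Clique number ω(G) = 3 (lower bound: χ ≥ ω).
The clique on [11, 15, 19] has size 3, forcing χ ≥ 3, and the coloring below uses 3 colors, so χ(G) = 3.
A valid 3-coloring: color 1: [3, 6, 11, 12, 13]; color 2: [4, 10, 15, 18, 20]; color 3: [19].

χ(G) = 3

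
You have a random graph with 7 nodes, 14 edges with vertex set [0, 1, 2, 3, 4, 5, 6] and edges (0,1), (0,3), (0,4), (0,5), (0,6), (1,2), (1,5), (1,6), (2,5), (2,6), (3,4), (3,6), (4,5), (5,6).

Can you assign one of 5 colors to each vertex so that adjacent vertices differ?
Yes, G is 5-colorable

A valid 5-coloring: color 1: [4, 6]; color 2: [3, 5]; color 3: [0, 2]; color 4: [1].
(χ(G) = 4 ≤ 5.)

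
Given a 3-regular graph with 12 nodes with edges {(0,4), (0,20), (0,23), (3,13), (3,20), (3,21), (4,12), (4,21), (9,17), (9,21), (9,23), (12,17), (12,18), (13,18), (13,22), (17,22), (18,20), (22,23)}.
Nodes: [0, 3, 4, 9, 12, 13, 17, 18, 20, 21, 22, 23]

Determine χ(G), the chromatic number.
Clique number ω(G) = 2 (lower bound: χ ≥ ω).
Odd cycle [4, 12, 18, 20, 0] needs 3 colors (χ ≥ 3).
The coloring below uses 3 colors, so χ(G) = 3.
A valid 3-coloring: color 1: [4, 13, 17, 20, 23]; color 2: [0, 18, 21, 22]; color 3: [3, 9, 12].

χ(G) = 3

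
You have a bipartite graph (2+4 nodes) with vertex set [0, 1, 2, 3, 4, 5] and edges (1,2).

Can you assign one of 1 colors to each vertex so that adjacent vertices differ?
Edge (1,2) forces its endpoints to differ, so 1 color is not enough.

No, G is not 1-colorable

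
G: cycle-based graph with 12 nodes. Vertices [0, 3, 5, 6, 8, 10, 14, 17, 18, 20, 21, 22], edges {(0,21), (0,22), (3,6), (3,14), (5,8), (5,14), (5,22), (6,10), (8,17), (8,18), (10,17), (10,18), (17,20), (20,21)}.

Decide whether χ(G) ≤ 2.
No, G is not 2-colorable

Odd cycle [5, 14, 3, 6, 10, 17, 8] needs 3 colors (χ ≥ 3).
Hence χ(G) ≥ 3 > 2, so no proper 2-coloring exists.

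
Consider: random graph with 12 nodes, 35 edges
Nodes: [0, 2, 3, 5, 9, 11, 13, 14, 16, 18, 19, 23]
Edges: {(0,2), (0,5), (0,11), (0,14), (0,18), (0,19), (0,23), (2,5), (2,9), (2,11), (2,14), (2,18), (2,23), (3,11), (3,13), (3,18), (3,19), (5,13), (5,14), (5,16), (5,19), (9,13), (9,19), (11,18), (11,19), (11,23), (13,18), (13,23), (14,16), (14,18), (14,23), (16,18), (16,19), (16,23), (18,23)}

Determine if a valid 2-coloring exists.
No, G is not 2-colorable

The clique on vertices [0, 2, 11, 18, 23] has size 5 > 2, so it alone needs 5 colors.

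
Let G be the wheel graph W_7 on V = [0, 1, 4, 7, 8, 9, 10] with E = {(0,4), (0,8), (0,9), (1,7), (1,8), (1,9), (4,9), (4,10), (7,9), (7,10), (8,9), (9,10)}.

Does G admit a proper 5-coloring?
Yes, G is 5-colorable

A valid 5-coloring: color 1: [9]; color 2: [4, 7, 8]; color 3: [0, 1, 10].
(χ(G) = 3 ≤ 5.)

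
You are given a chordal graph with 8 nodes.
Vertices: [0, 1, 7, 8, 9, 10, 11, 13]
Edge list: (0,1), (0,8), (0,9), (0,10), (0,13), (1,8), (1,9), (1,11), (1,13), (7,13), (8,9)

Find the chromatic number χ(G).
χ(G) = 4

Clique number ω(G) = 4 (lower bound: χ ≥ ω).
The clique on [0, 1, 8, 9] has size 4, forcing χ ≥ 4, and the coloring below uses 4 colors, so χ(G) = 4.
A valid 4-coloring: color 1: [1, 7, 10]; color 2: [0, 11]; color 3: [9, 13]; color 4: [8].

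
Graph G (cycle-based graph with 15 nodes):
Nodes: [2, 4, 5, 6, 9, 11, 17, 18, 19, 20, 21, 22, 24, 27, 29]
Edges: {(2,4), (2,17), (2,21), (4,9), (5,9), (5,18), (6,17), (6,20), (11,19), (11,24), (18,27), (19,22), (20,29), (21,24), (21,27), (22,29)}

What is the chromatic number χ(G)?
χ(G) = 3

Clique number ω(G) = 2 (lower bound: χ ≥ ω).
Odd cycle [4, 9, 5, 18, 27, 21, 2] needs 3 colors (χ ≥ 3).
The coloring below uses 3 colors, so χ(G) = 3.
A valid 3-coloring: color 1: [2, 6, 9, 18, 19, 24, 29]; color 2: [4, 5, 11, 17, 20, 21, 22]; color 3: [27].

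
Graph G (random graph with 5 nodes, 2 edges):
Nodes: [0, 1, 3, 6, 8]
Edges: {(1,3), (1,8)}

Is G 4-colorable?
A valid 4-coloring: color 1: [0, 1, 6]; color 2: [3, 8].
(χ(G) = 2 ≤ 4.)

Yes, G is 4-colorable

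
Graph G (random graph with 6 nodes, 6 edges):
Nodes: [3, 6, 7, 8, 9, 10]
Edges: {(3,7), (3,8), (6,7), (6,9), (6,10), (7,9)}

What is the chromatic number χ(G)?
Clique number ω(G) = 3 (lower bound: χ ≥ ω).
The clique on [6, 7, 9] has size 3, forcing χ ≥ 3, and the coloring below uses 3 colors, so χ(G) = 3.
A valid 3-coloring: color 1: [3, 6]; color 2: [7, 8, 10]; color 3: [9].

χ(G) = 3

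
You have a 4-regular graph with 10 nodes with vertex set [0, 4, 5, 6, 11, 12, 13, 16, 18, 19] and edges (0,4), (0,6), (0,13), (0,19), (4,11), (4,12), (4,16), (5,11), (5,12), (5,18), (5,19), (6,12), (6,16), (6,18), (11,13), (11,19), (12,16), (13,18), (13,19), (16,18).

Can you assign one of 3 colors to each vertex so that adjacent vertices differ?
A valid 3-coloring: color 1: [5, 13, 16]; color 2: [0, 11, 12, 18]; color 3: [4, 6, 19].
(χ(G) = 3 ≤ 3.)

Yes, G is 3-colorable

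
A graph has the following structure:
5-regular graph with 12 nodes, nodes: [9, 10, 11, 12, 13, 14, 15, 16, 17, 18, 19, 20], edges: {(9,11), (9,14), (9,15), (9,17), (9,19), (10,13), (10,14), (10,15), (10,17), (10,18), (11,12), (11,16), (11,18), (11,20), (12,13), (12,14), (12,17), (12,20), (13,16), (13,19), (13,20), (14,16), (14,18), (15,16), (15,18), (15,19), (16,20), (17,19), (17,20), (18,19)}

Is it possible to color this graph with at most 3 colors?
Yes, G is 3-colorable

A valid 3-coloring: color 1: [10, 12, 16, 19]; color 2: [11, 13, 14, 15, 17]; color 3: [9, 18, 20].
(χ(G) = 3 ≤ 3.)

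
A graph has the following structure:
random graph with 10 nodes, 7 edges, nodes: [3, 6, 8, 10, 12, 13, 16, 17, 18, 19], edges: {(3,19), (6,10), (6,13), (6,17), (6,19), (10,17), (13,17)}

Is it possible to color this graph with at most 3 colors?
A valid 3-coloring: color 1: [3, 6, 8, 12, 16, 18]; color 2: [17, 19]; color 3: [10, 13].
(χ(G) = 3 ≤ 3.)

Yes, G is 3-colorable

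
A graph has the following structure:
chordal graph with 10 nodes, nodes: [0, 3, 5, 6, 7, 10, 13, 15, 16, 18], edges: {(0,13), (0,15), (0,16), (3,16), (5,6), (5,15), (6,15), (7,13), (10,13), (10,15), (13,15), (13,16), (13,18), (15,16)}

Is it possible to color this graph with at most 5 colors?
Yes, G is 5-colorable

A valid 5-coloring: color 1: [3, 7, 15, 18]; color 2: [5, 13]; color 3: [6, 10, 16]; color 4: [0].
(χ(G) = 4 ≤ 5.)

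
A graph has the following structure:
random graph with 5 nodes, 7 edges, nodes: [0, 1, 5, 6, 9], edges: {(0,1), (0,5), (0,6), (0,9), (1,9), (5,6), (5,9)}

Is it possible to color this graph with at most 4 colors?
Yes, G is 4-colorable

A valid 4-coloring: color 1: [0]; color 2: [1, 5]; color 3: [6, 9].
(χ(G) = 3 ≤ 4.)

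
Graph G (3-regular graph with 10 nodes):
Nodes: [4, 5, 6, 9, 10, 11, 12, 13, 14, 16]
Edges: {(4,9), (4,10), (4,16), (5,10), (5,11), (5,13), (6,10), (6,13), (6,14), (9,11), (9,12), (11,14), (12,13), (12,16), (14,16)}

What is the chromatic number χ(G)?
χ(G) = 3

Clique number ω(G) = 2 (lower bound: χ ≥ ω).
Odd cycle [11, 9, 12, 16, 14] needs 3 colors (χ ≥ 3).
The coloring below uses 3 colors, so χ(G) = 3.
A valid 3-coloring: color 1: [10, 11, 13, 16]; color 2: [4, 5, 12, 14]; color 3: [6, 9].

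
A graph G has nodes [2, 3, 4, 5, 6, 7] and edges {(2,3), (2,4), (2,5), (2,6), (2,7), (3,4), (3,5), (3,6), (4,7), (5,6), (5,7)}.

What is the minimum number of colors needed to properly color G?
χ(G) = 4

Clique number ω(G) = 4 (lower bound: χ ≥ ω).
The clique on [2, 3, 5, 6] has size 4, forcing χ ≥ 4, and the coloring below uses 4 colors, so χ(G) = 4.
A valid 4-coloring: color 1: [2]; color 2: [3, 7]; color 3: [4, 5]; color 4: [6].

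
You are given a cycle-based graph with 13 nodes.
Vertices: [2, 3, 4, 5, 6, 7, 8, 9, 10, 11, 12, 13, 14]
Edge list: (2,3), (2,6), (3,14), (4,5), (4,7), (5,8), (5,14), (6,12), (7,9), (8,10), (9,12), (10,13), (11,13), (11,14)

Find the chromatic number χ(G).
χ(G) = 3

Clique number ω(G) = 2 (lower bound: χ ≥ ω).
Odd cycle [14, 3, 2, 6, 12, 9, 7, 4, 5] needs 3 colors (χ ≥ 3).
The coloring below uses 3 colors, so χ(G) = 3.
A valid 3-coloring: color 1: [3, 5, 6, 9, 10, 11]; color 2: [2, 4, 8, 12, 13, 14]; color 3: [7].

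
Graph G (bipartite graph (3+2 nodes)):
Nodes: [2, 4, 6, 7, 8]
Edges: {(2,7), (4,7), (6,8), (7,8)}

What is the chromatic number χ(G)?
χ(G) = 2

Clique number ω(G) = 2 (lower bound: χ ≥ ω).
The graph is bipartite (no odd cycle), so 2 colors suffice: χ(G) = 2.
A valid 2-coloring: color 1: [6, 7]; color 2: [2, 4, 8].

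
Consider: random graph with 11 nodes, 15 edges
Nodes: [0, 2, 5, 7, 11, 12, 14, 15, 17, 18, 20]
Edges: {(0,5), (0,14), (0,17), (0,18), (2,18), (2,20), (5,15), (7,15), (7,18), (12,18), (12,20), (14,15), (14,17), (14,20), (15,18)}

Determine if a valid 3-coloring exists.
Yes, G is 3-colorable

A valid 3-coloring: color 1: [5, 11, 14, 18]; color 2: [0, 15, 20]; color 3: [2, 7, 12, 17].
(χ(G) = 3 ≤ 3.)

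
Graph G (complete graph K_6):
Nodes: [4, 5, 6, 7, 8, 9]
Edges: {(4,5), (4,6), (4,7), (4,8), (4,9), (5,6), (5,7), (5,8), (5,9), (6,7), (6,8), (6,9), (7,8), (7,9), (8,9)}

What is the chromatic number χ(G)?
χ(G) = 6

Clique number ω(G) = 6 (lower bound: χ ≥ ω).
The clique on [4, 5, 6, 7, 8, 9] has size 6, forcing χ ≥ 6, and the coloring below uses 6 colors, so χ(G) = 6.
A valid 6-coloring: color 1: [7]; color 2: [9]; color 3: [8]; color 4: [6]; color 5: [4]; color 6: [5].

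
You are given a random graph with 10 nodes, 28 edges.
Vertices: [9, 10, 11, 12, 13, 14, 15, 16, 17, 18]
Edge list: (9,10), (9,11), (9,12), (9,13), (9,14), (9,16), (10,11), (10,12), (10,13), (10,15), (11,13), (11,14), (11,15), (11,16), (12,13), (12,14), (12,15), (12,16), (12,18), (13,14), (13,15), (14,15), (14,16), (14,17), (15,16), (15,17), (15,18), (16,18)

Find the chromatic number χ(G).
χ(G) = 4

Clique number ω(G) = 4 (lower bound: χ ≥ ω).
The clique on [9, 11, 14, 16] has size 4, forcing χ ≥ 4, and the coloring below uses 4 colors, so χ(G) = 4.
A valid 4-coloring: color 1: [9, 15]; color 2: [10, 14, 18]; color 3: [11, 12, 17]; color 4: [13, 16].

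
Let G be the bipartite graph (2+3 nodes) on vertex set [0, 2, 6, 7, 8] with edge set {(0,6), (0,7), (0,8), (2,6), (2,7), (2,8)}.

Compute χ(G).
χ(G) = 2

Clique number ω(G) = 2 (lower bound: χ ≥ ω).
The graph is bipartite (no odd cycle), so 2 colors suffice: χ(G) = 2.
A valid 2-coloring: color 1: [0, 2]; color 2: [6, 7, 8].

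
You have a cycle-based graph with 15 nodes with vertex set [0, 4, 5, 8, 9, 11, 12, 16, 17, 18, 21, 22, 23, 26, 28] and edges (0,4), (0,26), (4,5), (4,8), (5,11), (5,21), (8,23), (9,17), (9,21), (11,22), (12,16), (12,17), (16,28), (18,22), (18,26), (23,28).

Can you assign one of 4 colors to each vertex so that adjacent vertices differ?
Yes, G is 4-colorable

A valid 4-coloring: color 1: [4, 16, 17, 21, 22, 23, 26]; color 2: [0, 5, 8, 9, 12, 18, 28]; color 3: [11].
(χ(G) = 3 ≤ 4.)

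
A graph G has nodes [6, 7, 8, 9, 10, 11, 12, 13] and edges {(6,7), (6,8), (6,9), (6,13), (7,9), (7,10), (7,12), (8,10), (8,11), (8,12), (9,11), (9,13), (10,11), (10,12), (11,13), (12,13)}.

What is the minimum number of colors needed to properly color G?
Clique number ω(G) = 3 (lower bound: χ ≥ ω).
The clique on [8, 10, 11] has size 3, forcing χ ≥ 3, and the coloring below uses 3 colors, so χ(G) = 3.
A valid 3-coloring: color 1: [7, 8, 13]; color 2: [6, 11, 12]; color 3: [9, 10].

χ(G) = 3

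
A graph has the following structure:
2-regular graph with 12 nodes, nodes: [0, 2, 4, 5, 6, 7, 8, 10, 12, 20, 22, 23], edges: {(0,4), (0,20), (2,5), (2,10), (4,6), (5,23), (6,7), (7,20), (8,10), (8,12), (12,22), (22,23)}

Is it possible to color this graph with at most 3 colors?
A valid 3-coloring: color 1: [4, 10, 12, 20, 23]; color 2: [0, 2, 6, 8, 22]; color 3: [5, 7].
(χ(G) = 3 ≤ 3.)

Yes, G is 3-colorable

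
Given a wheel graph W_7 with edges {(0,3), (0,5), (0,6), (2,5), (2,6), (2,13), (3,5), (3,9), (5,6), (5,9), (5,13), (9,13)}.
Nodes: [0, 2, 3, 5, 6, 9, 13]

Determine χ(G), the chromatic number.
Clique number ω(G) = 3 (lower bound: χ ≥ ω).
The clique on [0, 3, 5] has size 3, forcing χ ≥ 3, and the coloring below uses 3 colors, so χ(G) = 3.
A valid 3-coloring: color 1: [5]; color 2: [3, 6, 13]; color 3: [0, 2, 9].

χ(G) = 3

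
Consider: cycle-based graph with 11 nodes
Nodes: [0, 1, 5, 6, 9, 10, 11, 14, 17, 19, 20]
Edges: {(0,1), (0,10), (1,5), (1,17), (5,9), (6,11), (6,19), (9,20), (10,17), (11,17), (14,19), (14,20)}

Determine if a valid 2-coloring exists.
Odd cycle [5, 1, 17, 11, 6, 19, 14, 20, 9] needs 3 colors (χ ≥ 3).
Hence χ(G) ≥ 3 > 2, so no proper 2-coloring exists.

No, G is not 2-colorable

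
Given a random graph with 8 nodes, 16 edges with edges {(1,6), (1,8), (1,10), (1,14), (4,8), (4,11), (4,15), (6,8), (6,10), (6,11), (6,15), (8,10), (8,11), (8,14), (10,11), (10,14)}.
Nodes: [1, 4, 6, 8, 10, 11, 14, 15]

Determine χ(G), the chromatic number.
Clique number ω(G) = 4 (lower bound: χ ≥ ω).
The clique on [1, 6, 8, 10] has size 4, forcing χ ≥ 4, and the coloring below uses 4 colors, so χ(G) = 4.
A valid 4-coloring: color 1: [8, 15]; color 2: [4, 10]; color 3: [6, 14]; color 4: [1, 11].

χ(G) = 4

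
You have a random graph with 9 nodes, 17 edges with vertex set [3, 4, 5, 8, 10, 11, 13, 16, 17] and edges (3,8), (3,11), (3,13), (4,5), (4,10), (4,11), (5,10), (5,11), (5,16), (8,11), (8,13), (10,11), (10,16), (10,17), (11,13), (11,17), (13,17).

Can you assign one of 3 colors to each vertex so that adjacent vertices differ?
The clique on vertices [3, 8, 11, 13] has size 4 > 3, so it alone needs 4 colors.

No, G is not 3-colorable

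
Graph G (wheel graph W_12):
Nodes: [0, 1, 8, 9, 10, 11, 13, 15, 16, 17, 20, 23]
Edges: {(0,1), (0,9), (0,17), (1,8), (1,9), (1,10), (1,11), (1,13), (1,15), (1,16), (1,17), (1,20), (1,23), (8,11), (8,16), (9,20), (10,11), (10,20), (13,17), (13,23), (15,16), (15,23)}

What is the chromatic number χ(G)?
χ(G) = 4

Clique number ω(G) = 3 (lower bound: χ ≥ ω).
Odd cycle [16, 8, 11, 10, 20, 9, 0, 17, 13, 23, 15] needs 3 colors (χ ≥ 3).
Vertex 1 is adjacent to every vertex of [0, 8, 9, 10, 11, 13, 15, 16, 17, 20, 23], which already need 3 colors among themselves, so 1 needs a new color (χ ≥ 4).
The coloring below uses 4 colors, so χ(G) = 4.
A valid 4-coloring: color 1: [1]; color 2: [0, 11, 16, 20, 23]; color 3: [8, 9, 10, 15, 17]; color 4: [13].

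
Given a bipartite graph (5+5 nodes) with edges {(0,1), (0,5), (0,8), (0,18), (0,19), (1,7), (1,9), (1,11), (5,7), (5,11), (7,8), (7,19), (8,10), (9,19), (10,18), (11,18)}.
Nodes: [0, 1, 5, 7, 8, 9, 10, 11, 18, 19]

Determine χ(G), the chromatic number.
χ(G) = 2

Clique number ω(G) = 2 (lower bound: χ ≥ ω).
The graph is bipartite (no odd cycle), so 2 colors suffice: χ(G) = 2.
A valid 2-coloring: color 1: [0, 7, 9, 10, 11]; color 2: [1, 5, 8, 18, 19].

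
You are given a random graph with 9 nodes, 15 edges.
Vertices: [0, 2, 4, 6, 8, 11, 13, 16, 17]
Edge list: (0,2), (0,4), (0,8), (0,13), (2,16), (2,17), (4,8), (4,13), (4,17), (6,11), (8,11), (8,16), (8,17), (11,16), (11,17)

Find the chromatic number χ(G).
Clique number ω(G) = 3 (lower bound: χ ≥ ω).
The clique on [8, 11, 16] has size 3, forcing χ ≥ 3, and the coloring below uses 3 colors, so χ(G) = 3.
A valid 3-coloring: color 1: [2, 6, 8, 13]; color 2: [0, 16, 17]; color 3: [4, 11].

χ(G) = 3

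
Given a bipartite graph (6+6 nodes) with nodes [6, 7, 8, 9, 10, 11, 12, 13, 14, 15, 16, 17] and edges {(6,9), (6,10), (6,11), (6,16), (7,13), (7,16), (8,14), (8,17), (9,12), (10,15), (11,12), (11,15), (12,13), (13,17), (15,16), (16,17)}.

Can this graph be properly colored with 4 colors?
Yes, G is 4-colorable

A valid 4-coloring: color 1: [8, 9, 10, 11, 13, 16]; color 2: [6, 7, 12, 14, 15, 17].
(χ(G) = 2 ≤ 4.)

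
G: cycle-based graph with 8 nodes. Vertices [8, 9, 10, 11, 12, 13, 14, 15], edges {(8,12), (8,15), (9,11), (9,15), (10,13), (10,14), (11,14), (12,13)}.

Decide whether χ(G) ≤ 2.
Yes, G is 2-colorable

A valid 2-coloring: color 1: [8, 9, 13, 14]; color 2: [10, 11, 12, 15].
(χ(G) = 2 ≤ 2.)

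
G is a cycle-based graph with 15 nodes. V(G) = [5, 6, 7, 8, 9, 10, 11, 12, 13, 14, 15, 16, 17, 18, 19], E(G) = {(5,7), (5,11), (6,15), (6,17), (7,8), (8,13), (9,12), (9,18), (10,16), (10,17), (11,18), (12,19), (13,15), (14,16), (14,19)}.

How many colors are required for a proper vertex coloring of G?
Clique number ω(G) = 2 (lower bound: χ ≥ ω).
Odd cycle [19, 14, 16, 10, 17, 6, 15, 13, 8, 7, 5, 11, 18, 9, 12] needs 3 colors (χ ≥ 3).
The coloring below uses 3 colors, so χ(G) = 3.
A valid 3-coloring: color 1: [5, 8, 9, 15, 16, 17, 19]; color 2: [6, 7, 10, 11, 12, 13, 14]; color 3: [18].

χ(G) = 3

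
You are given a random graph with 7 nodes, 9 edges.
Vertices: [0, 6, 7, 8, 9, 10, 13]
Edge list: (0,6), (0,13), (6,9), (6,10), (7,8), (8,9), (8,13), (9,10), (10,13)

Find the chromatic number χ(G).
Clique number ω(G) = 3 (lower bound: χ ≥ ω).
The clique on [6, 9, 10] has size 3, forcing χ ≥ 3, and the coloring below uses 3 colors, so χ(G) = 3.
A valid 3-coloring: color 1: [7, 9, 13]; color 2: [0, 8, 10]; color 3: [6].

χ(G) = 3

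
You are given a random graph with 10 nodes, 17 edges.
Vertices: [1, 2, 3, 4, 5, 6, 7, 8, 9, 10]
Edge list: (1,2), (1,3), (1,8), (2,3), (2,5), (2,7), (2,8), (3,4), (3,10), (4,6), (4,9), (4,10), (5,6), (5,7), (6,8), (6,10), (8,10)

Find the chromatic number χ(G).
χ(G) = 4

Clique number ω(G) = 3 (lower bound: χ ≥ ω).
Suppose a proper 3-coloring c exists. The clique [1, 2, 3] takes 3 distinct colors; by symmetry let c(1) = 1, c(2) = 2, c(3) = 3.
- Vertex 8: neighbors [1, 2] already have colors [1, 2] ⇒ c(8) = 3.
- Vertex 4: neighbors [3] already have colors [3]; try each remaining color.
- Case c(4) = 1:
  - Vertex 6: neighbors [4, 8] already have colors [1, 3] ⇒ c(6) = 2.
  - Vertex 10: neighbors [4, 6, 3] already have colors [1, 2, 3] — all 3 colors blocked. Contradiction.
- Case c(4) = 2:
  - Vertex 6: neighbors [4, 8] already have colors [2, 3] ⇒ c(6) = 1.
  - Vertex 10: neighbors [6, 4, 3] already have colors [1, 2, 3] — all 3 colors blocked. Contradiction.
Every case ends in a contradiction, so G has no proper 3-coloring (χ ≥ 4).
The coloring below uses 4 colors, so χ(G) = 4.
A valid 4-coloring: color 1: [2, 6, 9]; color 2: [3, 7, 8]; color 3: [1, 4, 5]; color 4: [10].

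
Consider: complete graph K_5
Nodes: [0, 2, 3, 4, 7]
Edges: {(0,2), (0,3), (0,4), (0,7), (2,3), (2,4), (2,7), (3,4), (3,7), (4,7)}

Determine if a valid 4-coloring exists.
No, G is not 4-colorable

The clique on vertices [0, 2, 3, 4, 7] has size 5 > 4, so it alone needs 5 colors.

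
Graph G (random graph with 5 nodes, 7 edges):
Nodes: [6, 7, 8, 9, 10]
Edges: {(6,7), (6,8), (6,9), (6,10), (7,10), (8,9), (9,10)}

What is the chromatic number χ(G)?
Clique number ω(G) = 3 (lower bound: χ ≥ ω).
The clique on [6, 8, 9] has size 3, forcing χ ≥ 3, and the coloring below uses 3 colors, so χ(G) = 3.
A valid 3-coloring: color 1: [6]; color 2: [8, 10]; color 3: [7, 9].

χ(G) = 3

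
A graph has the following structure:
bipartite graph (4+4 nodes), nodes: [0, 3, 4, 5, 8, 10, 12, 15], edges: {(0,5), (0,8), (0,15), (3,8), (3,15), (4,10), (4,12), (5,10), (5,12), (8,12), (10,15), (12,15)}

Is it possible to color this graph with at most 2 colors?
A valid 2-coloring: color 1: [0, 3, 10, 12]; color 2: [4, 5, 8, 15].
(χ(G) = 2 ≤ 2.)

Yes, G is 2-colorable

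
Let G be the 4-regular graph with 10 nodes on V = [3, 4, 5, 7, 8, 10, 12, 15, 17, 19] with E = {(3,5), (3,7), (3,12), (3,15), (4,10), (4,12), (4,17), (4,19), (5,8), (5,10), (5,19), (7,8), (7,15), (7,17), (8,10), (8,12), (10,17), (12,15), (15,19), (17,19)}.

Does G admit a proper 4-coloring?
Yes, G is 4-colorable

A valid 4-coloring: color 1: [7, 10, 12, 19]; color 2: [3, 8, 17]; color 3: [4, 5, 15].
(χ(G) = 3 ≤ 4.)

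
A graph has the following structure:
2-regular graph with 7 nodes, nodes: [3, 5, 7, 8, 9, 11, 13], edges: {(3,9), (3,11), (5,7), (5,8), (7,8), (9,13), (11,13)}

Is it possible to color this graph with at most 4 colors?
A valid 4-coloring: color 1: [5, 9, 11]; color 2: [3, 7, 13]; color 3: [8].
(χ(G) = 3 ≤ 4.)

Yes, G is 4-colorable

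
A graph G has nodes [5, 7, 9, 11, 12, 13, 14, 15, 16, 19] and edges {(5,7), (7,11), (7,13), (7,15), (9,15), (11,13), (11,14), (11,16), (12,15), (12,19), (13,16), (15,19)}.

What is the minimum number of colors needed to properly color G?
χ(G) = 3

Clique number ω(G) = 3 (lower bound: χ ≥ ω).
The clique on [7, 11, 13] has size 3, forcing χ ≥ 3, and the coloring below uses 3 colors, so χ(G) = 3.
A valid 3-coloring: color 1: [7, 9, 12, 14, 16]; color 2: [5, 11, 15]; color 3: [13, 19].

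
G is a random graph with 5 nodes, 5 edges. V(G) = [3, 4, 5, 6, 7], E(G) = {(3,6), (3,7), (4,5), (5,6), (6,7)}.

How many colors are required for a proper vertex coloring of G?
Clique number ω(G) = 3 (lower bound: χ ≥ ω).
The clique on [3, 6, 7] has size 3, forcing χ ≥ 3, and the coloring below uses 3 colors, so χ(G) = 3.
A valid 3-coloring: color 1: [4, 6]; color 2: [3, 5]; color 3: [7].

χ(G) = 3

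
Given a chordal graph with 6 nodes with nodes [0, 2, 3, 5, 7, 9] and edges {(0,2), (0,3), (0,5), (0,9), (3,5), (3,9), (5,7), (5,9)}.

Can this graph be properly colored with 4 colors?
A valid 4-coloring: color 1: [0, 7]; color 2: [2, 5]; color 3: [9]; color 4: [3].
(χ(G) = 4 ≤ 4.)

Yes, G is 4-colorable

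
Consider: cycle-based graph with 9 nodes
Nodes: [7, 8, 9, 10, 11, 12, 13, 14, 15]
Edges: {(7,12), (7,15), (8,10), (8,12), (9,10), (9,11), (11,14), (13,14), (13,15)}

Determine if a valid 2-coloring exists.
Odd cycle [7, 15, 13, 14, 11, 9, 10, 8, 12] needs 3 colors (χ ≥ 3).
Hence χ(G) ≥ 3 > 2, so no proper 2-coloring exists.

No, G is not 2-colorable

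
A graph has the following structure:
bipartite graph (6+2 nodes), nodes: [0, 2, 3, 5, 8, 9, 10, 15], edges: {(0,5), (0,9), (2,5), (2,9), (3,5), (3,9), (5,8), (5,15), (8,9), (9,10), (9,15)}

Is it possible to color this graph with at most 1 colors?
Edge (0,9) forces its endpoints to differ, so 1 color is not enough.

No, G is not 1-colorable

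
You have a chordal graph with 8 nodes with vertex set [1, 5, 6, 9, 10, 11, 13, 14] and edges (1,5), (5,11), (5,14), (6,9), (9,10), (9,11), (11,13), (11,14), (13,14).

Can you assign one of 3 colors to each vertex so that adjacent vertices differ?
Yes, G is 3-colorable

A valid 3-coloring: color 1: [1, 6, 10, 11]; color 2: [5, 9, 13]; color 3: [14].
(χ(G) = 3 ≤ 3.)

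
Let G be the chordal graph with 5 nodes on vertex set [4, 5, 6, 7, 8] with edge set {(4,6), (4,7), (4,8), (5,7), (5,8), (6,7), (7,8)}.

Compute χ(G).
Clique number ω(G) = 3 (lower bound: χ ≥ ω).
The clique on [4, 7, 8] has size 3, forcing χ ≥ 3, and the coloring below uses 3 colors, so χ(G) = 3.
A valid 3-coloring: color 1: [7]; color 2: [4, 5]; color 3: [6, 8].

χ(G) = 3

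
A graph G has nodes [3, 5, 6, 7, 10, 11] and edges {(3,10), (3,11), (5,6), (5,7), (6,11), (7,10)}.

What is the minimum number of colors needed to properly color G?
Clique number ω(G) = 2 (lower bound: χ ≥ ω).
The graph is bipartite (no odd cycle), so 2 colors suffice: χ(G) = 2.
A valid 2-coloring: color 1: [3, 6, 7]; color 2: [5, 10, 11].

χ(G) = 2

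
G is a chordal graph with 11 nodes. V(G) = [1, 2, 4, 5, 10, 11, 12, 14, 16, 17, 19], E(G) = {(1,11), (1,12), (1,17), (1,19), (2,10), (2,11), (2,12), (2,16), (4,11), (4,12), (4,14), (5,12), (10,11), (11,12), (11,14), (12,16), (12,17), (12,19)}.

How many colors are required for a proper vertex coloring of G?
χ(G) = 3

Clique number ω(G) = 3 (lower bound: χ ≥ ω).
The clique on [2, 10, 11] has size 3, forcing χ ≥ 3, and the coloring below uses 3 colors, so χ(G) = 3.
A valid 3-coloring: color 1: [10, 12, 14]; color 2: [5, 11, 16, 17, 19]; color 3: [1, 2, 4].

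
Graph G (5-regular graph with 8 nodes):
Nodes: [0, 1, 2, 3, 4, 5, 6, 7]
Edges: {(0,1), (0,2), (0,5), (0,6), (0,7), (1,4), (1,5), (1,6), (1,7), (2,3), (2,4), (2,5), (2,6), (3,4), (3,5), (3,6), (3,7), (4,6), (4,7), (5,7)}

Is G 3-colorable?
The clique on vertices [0, 1, 5, 7] has size 4 > 3, so it alone needs 4 colors.

No, G is not 3-colorable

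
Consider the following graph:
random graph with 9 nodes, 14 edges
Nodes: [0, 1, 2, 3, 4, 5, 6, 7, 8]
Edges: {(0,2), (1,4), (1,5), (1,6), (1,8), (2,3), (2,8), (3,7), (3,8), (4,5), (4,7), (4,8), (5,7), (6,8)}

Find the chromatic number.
χ(G) = 3

Clique number ω(G) = 3 (lower bound: χ ≥ ω).
The clique on [1, 4, 8] has size 3, forcing χ ≥ 3, and the coloring below uses 3 colors, so χ(G) = 3.
A valid 3-coloring: color 1: [0, 5, 8]; color 2: [3, 4, 6]; color 3: [1, 2, 7].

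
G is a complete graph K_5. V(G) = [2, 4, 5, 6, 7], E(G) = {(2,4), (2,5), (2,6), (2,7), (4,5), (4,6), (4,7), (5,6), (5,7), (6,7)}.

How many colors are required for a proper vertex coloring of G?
χ(G) = 5

Clique number ω(G) = 5 (lower bound: χ ≥ ω).
The clique on [2, 4, 5, 6, 7] has size 5, forcing χ ≥ 5, and the coloring below uses 5 colors, so χ(G) = 5.
A valid 5-coloring: color 1: [5]; color 2: [2]; color 3: [7]; color 4: [6]; color 5: [4].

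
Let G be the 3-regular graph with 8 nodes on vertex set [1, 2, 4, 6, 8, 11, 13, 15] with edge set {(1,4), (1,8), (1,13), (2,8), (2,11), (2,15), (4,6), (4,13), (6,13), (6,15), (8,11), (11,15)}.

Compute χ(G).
χ(G) = 3

Clique number ω(G) = 3 (lower bound: χ ≥ ω).
The clique on [1, 4, 13] has size 3, forcing χ ≥ 3, and the coloring below uses 3 colors, so χ(G) = 3.
A valid 3-coloring: color 1: [4, 8, 15]; color 2: [1, 2, 6]; color 3: [11, 13].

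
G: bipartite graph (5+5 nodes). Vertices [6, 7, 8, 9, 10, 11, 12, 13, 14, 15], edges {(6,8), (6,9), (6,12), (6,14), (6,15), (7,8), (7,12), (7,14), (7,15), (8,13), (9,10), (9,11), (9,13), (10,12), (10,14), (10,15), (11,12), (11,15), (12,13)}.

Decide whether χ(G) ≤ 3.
A valid 3-coloring: color 1: [6, 7, 10, 11, 13]; color 2: [8, 9, 12, 14, 15].
(χ(G) = 2 ≤ 3.)

Yes, G is 3-colorable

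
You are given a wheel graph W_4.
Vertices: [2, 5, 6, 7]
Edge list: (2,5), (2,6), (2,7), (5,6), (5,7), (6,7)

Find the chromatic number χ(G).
χ(G) = 4

Clique number ω(G) = 4 (lower bound: χ ≥ ω).
The clique on [2, 5, 6, 7] has size 4, forcing χ ≥ 4, and the coloring below uses 4 colors, so χ(G) = 4.
A valid 4-coloring: color 1: [7]; color 2: [2]; color 3: [6]; color 4: [5].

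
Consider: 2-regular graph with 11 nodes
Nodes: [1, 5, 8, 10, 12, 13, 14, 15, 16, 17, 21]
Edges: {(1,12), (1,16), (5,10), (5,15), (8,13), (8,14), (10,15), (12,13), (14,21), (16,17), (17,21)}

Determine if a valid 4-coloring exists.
Yes, G is 4-colorable

A valid 4-coloring: color 1: [8, 12, 15, 16, 21]; color 2: [1, 10, 13, 14, 17]; color 3: [5].
(χ(G) = 3 ≤ 4.)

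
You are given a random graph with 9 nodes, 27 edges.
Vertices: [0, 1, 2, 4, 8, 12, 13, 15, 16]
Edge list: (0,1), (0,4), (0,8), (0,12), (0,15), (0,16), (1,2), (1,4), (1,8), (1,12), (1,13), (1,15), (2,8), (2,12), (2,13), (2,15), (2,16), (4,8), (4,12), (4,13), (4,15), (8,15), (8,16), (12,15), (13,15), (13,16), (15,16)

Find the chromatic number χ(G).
χ(G) = 5

Clique number ω(G) = 5 (lower bound: χ ≥ ω).
The clique on [0, 1, 4, 8, 15] has size 5, forcing χ ≥ 5, and the coloring below uses 5 colors, so χ(G) = 5.
A valid 5-coloring: color 1: [15]; color 2: [1, 16]; color 3: [8, 12, 13]; color 4: [2, 4]; color 5: [0].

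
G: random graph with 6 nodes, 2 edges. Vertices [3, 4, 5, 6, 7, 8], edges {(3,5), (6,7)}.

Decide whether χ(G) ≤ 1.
Edge (3,5) forces its endpoints to differ, so 1 color is not enough.

No, G is not 1-colorable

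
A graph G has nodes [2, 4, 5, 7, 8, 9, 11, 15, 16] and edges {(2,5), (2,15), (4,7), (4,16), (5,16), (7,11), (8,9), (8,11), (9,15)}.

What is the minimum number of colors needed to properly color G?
Clique number ω(G) = 2 (lower bound: χ ≥ ω).
Odd cycle [16, 5, 2, 15, 9, 8, 11, 7, 4] needs 3 colors (χ ≥ 3).
The coloring below uses 3 colors, so χ(G) = 3.
A valid 3-coloring: color 1: [2, 7, 9, 16]; color 2: [4, 5, 8, 15]; color 3: [11].

χ(G) = 3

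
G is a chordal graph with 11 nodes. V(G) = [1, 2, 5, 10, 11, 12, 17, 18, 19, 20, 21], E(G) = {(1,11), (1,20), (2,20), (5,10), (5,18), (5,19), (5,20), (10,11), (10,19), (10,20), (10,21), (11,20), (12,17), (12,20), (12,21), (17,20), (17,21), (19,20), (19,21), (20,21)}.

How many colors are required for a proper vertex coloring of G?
χ(G) = 4

Clique number ω(G) = 4 (lower bound: χ ≥ ω).
The clique on [10, 19, 20, 21] has size 4, forcing χ ≥ 4, and the coloring below uses 4 colors, so χ(G) = 4.
A valid 4-coloring: color 1: [18, 20]; color 2: [1, 2, 10, 12]; color 3: [5, 11, 21]; color 4: [17, 19].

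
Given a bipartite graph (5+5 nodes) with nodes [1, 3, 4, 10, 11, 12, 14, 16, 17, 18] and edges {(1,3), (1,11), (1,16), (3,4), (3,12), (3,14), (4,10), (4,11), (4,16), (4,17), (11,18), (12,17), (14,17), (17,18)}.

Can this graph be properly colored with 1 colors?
Edge (1,16) forces its endpoints to differ, so 1 color is not enough.

No, G is not 1-colorable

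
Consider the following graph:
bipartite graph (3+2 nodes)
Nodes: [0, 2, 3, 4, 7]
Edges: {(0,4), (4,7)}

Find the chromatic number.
Clique number ω(G) = 2 (lower bound: χ ≥ ω).
The graph is bipartite (no odd cycle), so 2 colors suffice: χ(G) = 2.
A valid 2-coloring: color 1: [2, 3, 4]; color 2: [0, 7].

χ(G) = 2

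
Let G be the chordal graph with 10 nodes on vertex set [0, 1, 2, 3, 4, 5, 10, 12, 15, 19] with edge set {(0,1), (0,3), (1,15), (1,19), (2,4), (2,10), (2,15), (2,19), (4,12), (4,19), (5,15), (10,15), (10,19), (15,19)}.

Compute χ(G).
Clique number ω(G) = 4 (lower bound: χ ≥ ω).
The clique on [2, 10, 15, 19] has size 4, forcing χ ≥ 4, and the coloring below uses 4 colors, so χ(G) = 4.
A valid 4-coloring: color 1: [0, 5, 12, 19]; color 2: [3, 4, 15]; color 3: [1, 2]; color 4: [10].

χ(G) = 4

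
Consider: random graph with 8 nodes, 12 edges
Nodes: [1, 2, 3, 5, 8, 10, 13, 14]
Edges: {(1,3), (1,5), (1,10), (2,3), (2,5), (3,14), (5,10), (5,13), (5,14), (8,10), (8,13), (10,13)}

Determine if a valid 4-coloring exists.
A valid 4-coloring: color 1: [3, 5, 8]; color 2: [2, 10, 14]; color 3: [1, 13].
(χ(G) = 3 ≤ 4.)

Yes, G is 4-colorable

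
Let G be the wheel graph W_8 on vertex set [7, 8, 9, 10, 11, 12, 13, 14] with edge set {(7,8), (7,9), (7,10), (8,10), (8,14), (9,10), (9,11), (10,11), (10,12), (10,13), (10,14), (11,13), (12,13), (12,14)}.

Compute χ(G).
Clique number ω(G) = 3 (lower bound: χ ≥ ω).
Odd cycle [9, 7, 8, 14, 12, 13, 11] needs 3 colors (χ ≥ 3).
Vertex 10 is adjacent to every vertex of [7, 8, 9, 11, 12, 13, 14], which already need 3 colors among themselves, so 10 needs a new color (χ ≥ 4).
The coloring below uses 4 colors, so χ(G) = 4.
A valid 4-coloring: color 1: [10]; color 2: [8, 9, 13]; color 3: [7, 11, 14]; color 4: [12].

χ(G) = 4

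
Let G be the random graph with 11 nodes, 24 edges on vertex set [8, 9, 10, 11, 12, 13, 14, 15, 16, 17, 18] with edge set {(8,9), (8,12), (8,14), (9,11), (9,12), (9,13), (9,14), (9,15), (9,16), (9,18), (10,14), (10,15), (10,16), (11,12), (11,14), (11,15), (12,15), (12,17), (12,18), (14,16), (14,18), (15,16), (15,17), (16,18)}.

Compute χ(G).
χ(G) = 4

Clique number ω(G) = 4 (lower bound: χ ≥ ω).
The clique on [9, 14, 16, 18] has size 4, forcing χ ≥ 4, and the coloring below uses 4 colors, so χ(G) = 4.
A valid 4-coloring: color 1: [9, 10, 17]; color 2: [12, 13, 14]; color 3: [8, 11, 16]; color 4: [15, 18].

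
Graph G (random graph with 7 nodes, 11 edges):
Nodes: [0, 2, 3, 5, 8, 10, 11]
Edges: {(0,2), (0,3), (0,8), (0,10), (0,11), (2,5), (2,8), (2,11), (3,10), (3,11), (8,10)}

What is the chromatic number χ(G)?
Clique number ω(G) = 3 (lower bound: χ ≥ ω).
Odd cycle [2, 11, 3, 10, 8] needs 3 colors (χ ≥ 3).
Vertex 0 is adjacent to every vertex of [2, 3, 8, 10, 11], which already need 3 colors among themselves, so 0 needs a new color (χ ≥ 4).
The coloring below uses 4 colors, so χ(G) = 4.
A valid 4-coloring: color 1: [0, 5]; color 2: [2, 10]; color 3: [8, 11]; color 4: [3].

χ(G) = 4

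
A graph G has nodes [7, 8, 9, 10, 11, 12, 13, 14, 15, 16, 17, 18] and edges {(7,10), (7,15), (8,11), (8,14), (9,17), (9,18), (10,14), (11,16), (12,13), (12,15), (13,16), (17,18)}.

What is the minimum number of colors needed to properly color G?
Clique number ω(G) = 3 (lower bound: χ ≥ ω).
The clique on [9, 17, 18] has size 3, forcing χ ≥ 3, and the coloring below uses 3 colors, so χ(G) = 3.
A valid 3-coloring: color 1: [7, 12, 14, 16, 17]; color 2: [8, 10, 13, 15, 18]; color 3: [9, 11].

χ(G) = 3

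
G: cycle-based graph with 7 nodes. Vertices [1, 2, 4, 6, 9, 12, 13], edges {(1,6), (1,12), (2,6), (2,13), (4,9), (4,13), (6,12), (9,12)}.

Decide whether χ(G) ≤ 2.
The clique on vertices [1, 6, 12] has size 3 > 2, so it alone needs 3 colors.

No, G is not 2-colorable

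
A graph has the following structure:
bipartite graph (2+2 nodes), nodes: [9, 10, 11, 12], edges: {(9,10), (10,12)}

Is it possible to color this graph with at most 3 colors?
Yes, G is 3-colorable

A valid 3-coloring: color 1: [10, 11]; color 2: [9, 12].
(χ(G) = 2 ≤ 3.)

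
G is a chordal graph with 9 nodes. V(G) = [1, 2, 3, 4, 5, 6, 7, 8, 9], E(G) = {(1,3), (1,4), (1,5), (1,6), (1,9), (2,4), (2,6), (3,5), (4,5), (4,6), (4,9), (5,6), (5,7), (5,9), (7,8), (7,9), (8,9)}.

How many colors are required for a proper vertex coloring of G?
χ(G) = 4

Clique number ω(G) = 4 (lower bound: χ ≥ ω).
The clique on [1, 4, 5, 9] has size 4, forcing χ ≥ 4, and the coloring below uses 4 colors, so χ(G) = 4.
A valid 4-coloring: color 1: [2, 5, 8]; color 2: [3, 4, 7]; color 3: [1]; color 4: [6, 9].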